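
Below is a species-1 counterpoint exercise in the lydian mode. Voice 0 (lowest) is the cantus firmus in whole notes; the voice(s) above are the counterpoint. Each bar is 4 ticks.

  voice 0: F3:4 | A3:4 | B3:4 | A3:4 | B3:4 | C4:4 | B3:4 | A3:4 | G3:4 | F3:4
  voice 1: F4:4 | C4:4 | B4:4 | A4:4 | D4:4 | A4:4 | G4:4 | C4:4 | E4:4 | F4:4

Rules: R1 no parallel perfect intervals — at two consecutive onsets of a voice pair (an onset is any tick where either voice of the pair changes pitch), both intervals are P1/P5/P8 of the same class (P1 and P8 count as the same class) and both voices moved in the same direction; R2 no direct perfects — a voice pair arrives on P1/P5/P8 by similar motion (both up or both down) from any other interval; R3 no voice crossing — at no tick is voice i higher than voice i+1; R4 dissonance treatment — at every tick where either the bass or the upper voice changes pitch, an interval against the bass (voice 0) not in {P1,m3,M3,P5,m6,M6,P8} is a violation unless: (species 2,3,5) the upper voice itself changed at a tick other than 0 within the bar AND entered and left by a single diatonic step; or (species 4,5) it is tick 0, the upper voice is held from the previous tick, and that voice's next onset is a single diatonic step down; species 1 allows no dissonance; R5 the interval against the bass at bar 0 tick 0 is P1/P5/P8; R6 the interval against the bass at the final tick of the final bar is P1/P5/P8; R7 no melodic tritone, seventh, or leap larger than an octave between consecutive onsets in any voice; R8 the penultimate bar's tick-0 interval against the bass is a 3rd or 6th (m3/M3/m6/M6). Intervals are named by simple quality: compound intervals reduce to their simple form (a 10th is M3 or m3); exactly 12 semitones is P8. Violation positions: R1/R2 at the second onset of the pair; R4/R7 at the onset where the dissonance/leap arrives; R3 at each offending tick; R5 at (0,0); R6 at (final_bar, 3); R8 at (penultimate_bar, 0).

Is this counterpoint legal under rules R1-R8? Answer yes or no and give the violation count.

No (3 violations)

bar 0: v0=F3 v1=F4 (P8)
bar 1: v0=A3 v1=C4 (m3)
bar 2: v0=B3 v1=B4 (P8)
bar 3: v0=A3 v1=A4 (P8)
bar 4: v0=B3 v1=D4 (m3)
bar 5: v0=C4 v1=A4 (M6)
bar 6: v0=B3 v1=G4 (m6)
bar 7: v0=A3 v1=C4 (m3)
bar 8: v0=G3 v1=E4 (M6)
bar 9: v0=F3 v1=F4 (P8)
  R2 @ bar2.0: A3/C4 m3 -> B3/B4 P8 similar
  R7 @ bar2.0: C4->B4 leap 11st
  R1 @ bar3.0: B3/B4 P8 -> A3/A4 P8 similar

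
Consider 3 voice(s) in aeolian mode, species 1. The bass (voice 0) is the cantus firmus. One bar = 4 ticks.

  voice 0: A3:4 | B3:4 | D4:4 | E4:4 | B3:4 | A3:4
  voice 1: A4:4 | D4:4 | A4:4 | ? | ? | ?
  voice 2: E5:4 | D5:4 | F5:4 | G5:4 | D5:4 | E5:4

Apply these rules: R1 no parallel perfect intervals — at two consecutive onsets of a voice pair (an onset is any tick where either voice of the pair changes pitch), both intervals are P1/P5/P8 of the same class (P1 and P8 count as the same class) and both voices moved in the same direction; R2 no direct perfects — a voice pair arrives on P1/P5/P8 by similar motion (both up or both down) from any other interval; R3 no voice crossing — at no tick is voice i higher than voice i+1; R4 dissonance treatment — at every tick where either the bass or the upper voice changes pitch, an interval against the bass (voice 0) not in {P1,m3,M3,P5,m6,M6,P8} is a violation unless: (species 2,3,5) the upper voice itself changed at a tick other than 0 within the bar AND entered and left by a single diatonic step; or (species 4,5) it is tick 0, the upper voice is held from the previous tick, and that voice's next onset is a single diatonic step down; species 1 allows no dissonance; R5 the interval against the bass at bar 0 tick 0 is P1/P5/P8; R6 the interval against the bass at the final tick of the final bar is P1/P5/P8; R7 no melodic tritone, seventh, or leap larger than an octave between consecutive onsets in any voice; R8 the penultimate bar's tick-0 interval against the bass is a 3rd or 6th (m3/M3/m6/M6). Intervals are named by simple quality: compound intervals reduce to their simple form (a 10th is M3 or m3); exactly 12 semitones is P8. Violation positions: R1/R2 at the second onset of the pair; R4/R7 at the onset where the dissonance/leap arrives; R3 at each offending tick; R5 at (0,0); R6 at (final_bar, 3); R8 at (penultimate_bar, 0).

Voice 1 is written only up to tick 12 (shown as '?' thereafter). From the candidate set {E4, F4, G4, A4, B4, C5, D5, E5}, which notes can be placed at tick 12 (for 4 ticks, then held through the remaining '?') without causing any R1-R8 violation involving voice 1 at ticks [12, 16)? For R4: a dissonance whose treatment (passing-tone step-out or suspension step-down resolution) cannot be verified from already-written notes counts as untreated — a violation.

E4: legal
F4: violates R4
G4: legal
A4: violates R4
B4: violates R1
C5: violates R2
D5: violates R4
E5: violates R2

{E4, G4}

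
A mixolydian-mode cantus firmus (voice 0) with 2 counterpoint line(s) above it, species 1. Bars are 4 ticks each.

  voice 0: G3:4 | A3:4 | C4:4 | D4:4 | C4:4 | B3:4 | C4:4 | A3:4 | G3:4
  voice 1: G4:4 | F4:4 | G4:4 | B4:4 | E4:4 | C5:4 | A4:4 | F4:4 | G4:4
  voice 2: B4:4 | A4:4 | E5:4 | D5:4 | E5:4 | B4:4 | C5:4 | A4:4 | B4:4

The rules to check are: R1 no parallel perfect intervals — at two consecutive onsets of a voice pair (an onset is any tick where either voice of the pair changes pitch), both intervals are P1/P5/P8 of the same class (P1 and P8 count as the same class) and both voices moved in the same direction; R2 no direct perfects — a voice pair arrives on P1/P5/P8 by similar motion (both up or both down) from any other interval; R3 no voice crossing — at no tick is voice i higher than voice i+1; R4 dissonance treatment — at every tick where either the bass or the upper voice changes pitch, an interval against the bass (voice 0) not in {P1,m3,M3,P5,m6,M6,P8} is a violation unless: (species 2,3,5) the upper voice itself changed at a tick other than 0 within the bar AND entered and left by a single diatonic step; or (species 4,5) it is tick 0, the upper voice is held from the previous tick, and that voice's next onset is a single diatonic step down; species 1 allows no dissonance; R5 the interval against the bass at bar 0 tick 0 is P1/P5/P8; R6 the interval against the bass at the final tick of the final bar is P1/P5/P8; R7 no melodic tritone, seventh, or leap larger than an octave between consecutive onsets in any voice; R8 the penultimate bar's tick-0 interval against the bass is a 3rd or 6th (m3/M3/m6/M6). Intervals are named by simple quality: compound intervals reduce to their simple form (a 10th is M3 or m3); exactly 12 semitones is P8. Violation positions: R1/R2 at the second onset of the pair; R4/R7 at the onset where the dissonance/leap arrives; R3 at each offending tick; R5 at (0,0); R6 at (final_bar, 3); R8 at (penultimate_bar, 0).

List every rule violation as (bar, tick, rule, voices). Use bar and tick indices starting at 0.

(0, 0, R5, (0, 2))
(2, 0, R2, (0, 1))
(5, 0, R2, (0, 2))
(5, 0, R3, (1, 2))
(5, 0, R4, (0, 1))
(5, 1, R3, (1, 2))
(5, 2, R3, (1, 2))
(5, 3, R3, (1, 2))
(6, 0, R1, (0, 2))
(7, 0, R1, (0, 2))
(7, 0, R8, (0, 2))
(8, 3, R6, (0, 2))

bar 0: v0=G3 v1=G4 v2=B4 downbeat M3
bar 1: v0=A3 v1=F4 v2=A4 downbeat P8
bar 2: v0=C4 v1=G4 v2=E5 downbeat M3
bar 3: v0=D4 v1=B4 v2=D5 downbeat P8
bar 4: v0=C4 v1=E4 v2=E5 downbeat M3
bar 5: v0=B3 v1=C5 v2=B4 downbeat P8
bar 6: v0=C4 v1=A4 v2=C5 downbeat P8
bar 7: v0=A3 v1=F4 v2=A4 downbeat P8
bar 8: v0=G3 v1=G4 v2=B4 downbeat M3
  -> R5 @ bar 0 tick 0 v(0, 2): opens on M3
  -> R2 @ bar 2 tick 0 v(0, 1): A3/F4 m6 -> C4/G4 P5 similar
  -> R2 @ bar 5 tick 0 v(0, 2): C4/E5 M3 -> B3/B4 P8 similar
  -> R3 @ bar 5 tick 0 v(1, 2): C5 above B4
  -> R4 @ bar 5 tick 0 v(0, 1): B3/C5 m2 untreated
  -> R3 @ bar 5 tick 1 v(1, 2): C5 above B4
  -> R3 @ bar 5 tick 2 v(1, 2): C5 above B4
  -> R3 @ bar 5 tick 3 v(1, 2): C5 above B4
  -> R1 @ bar 6 tick 0 v(0, 2): B3/B4 P8 -> C4/C5 P8 similar
  -> R1 @ bar 7 tick 0 v(0, 2): C4/C5 P8 -> A3/A4 P8 similar
  -> R8 @ bar 7 tick 0 v(0, 2): penult P8 not 3rd/6th
  -> R6 @ bar 8 tick 3 v(0, 2): closes on M3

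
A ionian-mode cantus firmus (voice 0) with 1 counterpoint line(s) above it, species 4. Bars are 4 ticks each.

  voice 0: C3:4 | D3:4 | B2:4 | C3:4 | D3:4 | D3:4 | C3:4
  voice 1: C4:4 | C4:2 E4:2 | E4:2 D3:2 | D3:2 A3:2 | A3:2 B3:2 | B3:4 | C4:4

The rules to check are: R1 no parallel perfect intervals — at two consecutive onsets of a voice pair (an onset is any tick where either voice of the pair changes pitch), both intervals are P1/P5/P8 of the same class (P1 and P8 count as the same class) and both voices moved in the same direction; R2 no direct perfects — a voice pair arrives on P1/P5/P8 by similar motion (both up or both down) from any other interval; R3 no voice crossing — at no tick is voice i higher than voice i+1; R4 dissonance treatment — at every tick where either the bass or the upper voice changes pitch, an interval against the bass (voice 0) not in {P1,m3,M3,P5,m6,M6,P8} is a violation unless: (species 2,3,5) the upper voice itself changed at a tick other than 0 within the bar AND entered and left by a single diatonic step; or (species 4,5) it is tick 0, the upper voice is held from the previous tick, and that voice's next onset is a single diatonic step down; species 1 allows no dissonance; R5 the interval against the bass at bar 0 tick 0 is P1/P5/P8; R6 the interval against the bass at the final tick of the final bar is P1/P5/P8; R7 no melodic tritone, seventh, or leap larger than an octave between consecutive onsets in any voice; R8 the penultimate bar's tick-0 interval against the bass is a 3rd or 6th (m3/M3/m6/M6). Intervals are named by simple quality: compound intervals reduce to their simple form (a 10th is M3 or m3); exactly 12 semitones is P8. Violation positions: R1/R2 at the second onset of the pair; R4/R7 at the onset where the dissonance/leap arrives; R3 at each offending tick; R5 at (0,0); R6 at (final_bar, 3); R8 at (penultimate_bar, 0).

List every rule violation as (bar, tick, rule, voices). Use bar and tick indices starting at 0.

(1, 0, R4, (0, 1))
(1, 2, R4, (0, 1))
(2, 0, R4, (0, 1))
(2, 2, R7, (1,))
(3, 0, R4, (0, 1))

bar 0: v0=C3 v1=C4 downbeat P8
bar 1: v0=D3 v1=C4 downbeat m7
bar 2: v0=B2 v1=E4 downbeat P4
bar 3: v0=C3 v1=D3 downbeat M2
bar 4: v0=D3 v1=A3 downbeat P5
bar 5: v0=D3 v1=B3 downbeat M6
bar 6: v0=C3 v1=C4 downbeat P8
  -> R4 @ bar 1 tick 0 v(0, 1): D3/C4 m7 untreated
  -> R4 @ bar 1 tick 2 v(0, 1): D3/E4 M2 untreated
  -> R4 @ bar 2 tick 0 v(0, 1): B2/E4 P4 untreated
  -> R7 @ bar 2 tick 2 v(1,): E4->D3 leap 14st
  -> R4 @ bar 3 tick 0 v(0, 1): C3/D3 M2 untreated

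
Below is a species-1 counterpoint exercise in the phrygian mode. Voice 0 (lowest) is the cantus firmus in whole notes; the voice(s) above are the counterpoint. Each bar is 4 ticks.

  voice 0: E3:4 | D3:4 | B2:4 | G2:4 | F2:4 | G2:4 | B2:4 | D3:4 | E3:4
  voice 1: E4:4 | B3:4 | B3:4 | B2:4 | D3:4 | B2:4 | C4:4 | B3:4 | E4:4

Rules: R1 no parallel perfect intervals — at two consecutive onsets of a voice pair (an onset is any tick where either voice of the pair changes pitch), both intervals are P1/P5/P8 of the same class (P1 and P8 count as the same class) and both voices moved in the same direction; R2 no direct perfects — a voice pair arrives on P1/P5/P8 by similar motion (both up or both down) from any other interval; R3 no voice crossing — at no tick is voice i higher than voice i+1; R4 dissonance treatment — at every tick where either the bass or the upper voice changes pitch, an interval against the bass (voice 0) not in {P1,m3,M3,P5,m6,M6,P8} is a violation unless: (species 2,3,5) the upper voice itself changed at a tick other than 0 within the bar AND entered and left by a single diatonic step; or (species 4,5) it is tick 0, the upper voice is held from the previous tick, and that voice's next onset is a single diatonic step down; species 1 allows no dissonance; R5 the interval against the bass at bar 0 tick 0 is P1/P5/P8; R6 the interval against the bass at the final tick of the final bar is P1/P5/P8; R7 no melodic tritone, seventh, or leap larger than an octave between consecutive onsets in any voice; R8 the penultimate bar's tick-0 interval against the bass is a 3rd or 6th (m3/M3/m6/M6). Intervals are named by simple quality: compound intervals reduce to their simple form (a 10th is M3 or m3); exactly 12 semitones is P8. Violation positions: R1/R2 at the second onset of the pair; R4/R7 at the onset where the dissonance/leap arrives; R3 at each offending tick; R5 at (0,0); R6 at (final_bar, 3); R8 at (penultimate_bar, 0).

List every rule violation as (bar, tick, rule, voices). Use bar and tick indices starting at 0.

bar 0: v0=E3 v1=E4 downbeat P8
bar 1: v0=D3 v1=B3 downbeat M6
bar 2: v0=B2 v1=B3 downbeat P8
bar 3: v0=G2 v1=B2 downbeat M3
bar 4: v0=F2 v1=D3 downbeat M6
bar 5: v0=G2 v1=B2 downbeat M3
bar 6: v0=B2 v1=C4 downbeat m2
bar 7: v0=D3 v1=B3 downbeat M6
bar 8: v0=E3 v1=E4 downbeat P8
  -> R4 @ bar 6 tick 0 v(0, 1): B2/C4 m2 untreated
  -> R7 @ bar 6 tick 0 v(1,): B2->C4 leap 13st
  -> R2 @ bar 8 tick 0 v(0, 1): D3/B3 M6 -> E3/E4 P8 similar

(6, 0, R4, (0, 1))
(6, 0, R7, (1,))
(8, 0, R2, (0, 1))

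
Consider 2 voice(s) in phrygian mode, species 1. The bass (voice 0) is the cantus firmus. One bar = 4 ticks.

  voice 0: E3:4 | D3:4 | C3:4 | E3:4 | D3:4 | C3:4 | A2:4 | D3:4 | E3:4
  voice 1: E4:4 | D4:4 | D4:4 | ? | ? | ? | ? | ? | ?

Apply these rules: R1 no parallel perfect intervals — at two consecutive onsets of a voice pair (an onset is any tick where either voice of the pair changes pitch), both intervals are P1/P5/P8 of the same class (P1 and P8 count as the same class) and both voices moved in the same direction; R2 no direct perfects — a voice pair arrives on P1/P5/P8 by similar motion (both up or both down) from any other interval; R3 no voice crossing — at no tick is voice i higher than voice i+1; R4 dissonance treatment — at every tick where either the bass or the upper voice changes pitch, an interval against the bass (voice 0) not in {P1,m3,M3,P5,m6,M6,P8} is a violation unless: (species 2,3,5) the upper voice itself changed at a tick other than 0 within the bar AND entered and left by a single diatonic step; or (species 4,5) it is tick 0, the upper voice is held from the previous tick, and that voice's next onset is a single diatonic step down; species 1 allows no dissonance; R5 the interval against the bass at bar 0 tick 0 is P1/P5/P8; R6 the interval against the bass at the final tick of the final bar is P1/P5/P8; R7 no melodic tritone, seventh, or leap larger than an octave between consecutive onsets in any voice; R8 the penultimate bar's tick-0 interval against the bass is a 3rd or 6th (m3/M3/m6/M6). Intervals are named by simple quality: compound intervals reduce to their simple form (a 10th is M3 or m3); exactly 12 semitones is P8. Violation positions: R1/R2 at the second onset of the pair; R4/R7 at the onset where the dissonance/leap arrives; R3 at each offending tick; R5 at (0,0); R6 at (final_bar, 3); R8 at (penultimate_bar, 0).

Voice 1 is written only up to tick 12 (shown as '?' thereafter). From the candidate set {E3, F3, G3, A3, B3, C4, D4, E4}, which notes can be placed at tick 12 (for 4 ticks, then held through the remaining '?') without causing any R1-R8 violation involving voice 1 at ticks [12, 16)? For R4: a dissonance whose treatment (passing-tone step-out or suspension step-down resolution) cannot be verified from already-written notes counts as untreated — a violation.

E3: violates R7
F3: violates R4
G3: legal
A3: violates R4
B3: legal
C4: legal
D4: violates R4
E4: violates R2

{B3, C4, G3}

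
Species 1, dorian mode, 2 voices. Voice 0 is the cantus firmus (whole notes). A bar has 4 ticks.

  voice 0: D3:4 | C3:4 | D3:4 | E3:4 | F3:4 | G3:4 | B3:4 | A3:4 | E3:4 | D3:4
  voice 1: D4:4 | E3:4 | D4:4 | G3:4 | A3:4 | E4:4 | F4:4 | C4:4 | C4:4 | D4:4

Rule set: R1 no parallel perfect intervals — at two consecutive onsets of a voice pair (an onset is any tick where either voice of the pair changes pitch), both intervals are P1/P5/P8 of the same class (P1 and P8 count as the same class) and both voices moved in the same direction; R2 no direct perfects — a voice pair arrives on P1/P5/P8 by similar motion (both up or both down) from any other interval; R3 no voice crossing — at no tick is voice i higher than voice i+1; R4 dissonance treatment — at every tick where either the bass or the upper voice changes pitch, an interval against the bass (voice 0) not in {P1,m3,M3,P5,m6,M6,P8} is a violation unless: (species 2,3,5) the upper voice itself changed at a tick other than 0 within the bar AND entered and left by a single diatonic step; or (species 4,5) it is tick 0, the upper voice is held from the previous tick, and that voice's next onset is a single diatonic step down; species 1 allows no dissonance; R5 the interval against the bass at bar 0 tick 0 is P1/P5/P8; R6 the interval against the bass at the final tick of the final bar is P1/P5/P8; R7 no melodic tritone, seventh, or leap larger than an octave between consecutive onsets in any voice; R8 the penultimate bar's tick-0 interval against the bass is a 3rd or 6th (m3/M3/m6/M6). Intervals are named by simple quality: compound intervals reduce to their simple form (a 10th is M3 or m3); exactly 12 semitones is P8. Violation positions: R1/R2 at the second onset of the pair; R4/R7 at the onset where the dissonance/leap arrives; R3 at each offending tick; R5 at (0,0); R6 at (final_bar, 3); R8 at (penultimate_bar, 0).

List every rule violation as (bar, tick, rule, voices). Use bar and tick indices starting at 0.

bar 0: v0=D3 v1=D4 downbeat P8
bar 1: v0=C3 v1=E3 downbeat M3
bar 2: v0=D3 v1=D4 downbeat P8
bar 3: v0=E3 v1=G3 downbeat m3
bar 4: v0=F3 v1=A3 downbeat M3
bar 5: v0=G3 v1=E4 downbeat M6
bar 6: v0=B3 v1=F4 downbeat TT
bar 7: v0=A3 v1=C4 downbeat m3
bar 8: v0=E3 v1=C4 downbeat m6
bar 9: v0=D3 v1=D4 downbeat P8
  -> R7 @ bar 1 tick 0 v(1,): D4->E3 leap 10st
  -> R2 @ bar 2 tick 0 v(0, 1): C3/E3 M3 -> D3/D4 P8 similar
  -> R7 @ bar 2 tick 0 v(1,): E3->D4 leap 10st
  -> R4 @ bar 6 tick 0 v(0, 1): B3/F4 TT untreated

(1, 0, R7, (1,))
(2, 0, R2, (0, 1))
(2, 0, R7, (1,))
(6, 0, R4, (0, 1))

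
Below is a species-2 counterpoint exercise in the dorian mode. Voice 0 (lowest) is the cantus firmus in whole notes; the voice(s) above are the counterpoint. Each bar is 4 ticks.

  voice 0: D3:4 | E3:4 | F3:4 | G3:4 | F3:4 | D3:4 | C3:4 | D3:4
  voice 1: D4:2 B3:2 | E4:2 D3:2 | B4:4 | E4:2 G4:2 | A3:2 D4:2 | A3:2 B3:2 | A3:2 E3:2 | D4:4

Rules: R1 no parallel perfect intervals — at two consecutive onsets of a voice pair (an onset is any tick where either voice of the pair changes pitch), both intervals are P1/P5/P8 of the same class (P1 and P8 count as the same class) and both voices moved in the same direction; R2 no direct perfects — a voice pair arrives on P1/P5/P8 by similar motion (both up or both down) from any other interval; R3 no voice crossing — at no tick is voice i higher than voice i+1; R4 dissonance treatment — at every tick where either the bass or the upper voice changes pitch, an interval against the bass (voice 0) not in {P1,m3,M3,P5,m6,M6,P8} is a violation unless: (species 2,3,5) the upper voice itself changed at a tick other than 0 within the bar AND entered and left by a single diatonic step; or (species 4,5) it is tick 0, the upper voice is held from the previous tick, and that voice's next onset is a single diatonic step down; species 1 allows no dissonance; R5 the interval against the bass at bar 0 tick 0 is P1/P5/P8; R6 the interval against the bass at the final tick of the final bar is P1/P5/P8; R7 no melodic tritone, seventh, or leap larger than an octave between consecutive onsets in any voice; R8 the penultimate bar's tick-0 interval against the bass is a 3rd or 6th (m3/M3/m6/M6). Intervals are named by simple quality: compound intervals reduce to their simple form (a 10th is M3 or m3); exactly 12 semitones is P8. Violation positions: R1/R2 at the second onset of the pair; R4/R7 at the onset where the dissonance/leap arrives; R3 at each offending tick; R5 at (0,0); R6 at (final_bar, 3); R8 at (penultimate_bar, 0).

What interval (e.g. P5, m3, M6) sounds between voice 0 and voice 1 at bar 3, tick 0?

M6

voice 0=G3 voice 1=E4 -> M6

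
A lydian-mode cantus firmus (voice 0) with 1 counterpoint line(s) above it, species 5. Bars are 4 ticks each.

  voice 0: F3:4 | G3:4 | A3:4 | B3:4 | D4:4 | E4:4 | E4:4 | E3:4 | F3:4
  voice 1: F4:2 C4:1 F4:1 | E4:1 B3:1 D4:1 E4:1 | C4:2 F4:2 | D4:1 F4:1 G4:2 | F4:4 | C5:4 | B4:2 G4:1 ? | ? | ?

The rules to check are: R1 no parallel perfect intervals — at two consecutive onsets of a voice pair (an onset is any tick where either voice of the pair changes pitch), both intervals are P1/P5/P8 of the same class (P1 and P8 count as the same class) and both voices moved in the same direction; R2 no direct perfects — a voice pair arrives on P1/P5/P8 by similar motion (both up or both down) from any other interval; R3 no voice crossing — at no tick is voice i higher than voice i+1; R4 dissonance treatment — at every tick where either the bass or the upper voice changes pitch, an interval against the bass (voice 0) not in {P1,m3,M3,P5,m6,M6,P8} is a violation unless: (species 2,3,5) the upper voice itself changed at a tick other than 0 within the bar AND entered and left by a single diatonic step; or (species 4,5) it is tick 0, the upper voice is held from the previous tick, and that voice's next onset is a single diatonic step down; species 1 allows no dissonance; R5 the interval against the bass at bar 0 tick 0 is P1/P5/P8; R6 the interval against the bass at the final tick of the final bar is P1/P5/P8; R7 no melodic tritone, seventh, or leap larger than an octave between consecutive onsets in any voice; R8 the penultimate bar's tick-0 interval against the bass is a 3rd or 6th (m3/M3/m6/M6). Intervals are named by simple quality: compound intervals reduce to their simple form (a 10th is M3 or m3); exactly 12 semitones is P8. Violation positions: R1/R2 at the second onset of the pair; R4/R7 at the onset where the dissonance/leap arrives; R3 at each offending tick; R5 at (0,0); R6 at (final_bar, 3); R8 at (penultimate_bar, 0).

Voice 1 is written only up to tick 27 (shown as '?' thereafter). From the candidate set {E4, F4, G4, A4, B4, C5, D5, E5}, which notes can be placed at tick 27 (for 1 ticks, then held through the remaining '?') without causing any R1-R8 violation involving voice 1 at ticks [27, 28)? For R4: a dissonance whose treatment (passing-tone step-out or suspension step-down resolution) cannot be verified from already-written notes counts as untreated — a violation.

{B4, C5, E4, E5, G4}

E4: legal
F4: violates R4
G4: legal
A4: violates R4
B4: legal
C5: legal
D5: violates R4
E5: legal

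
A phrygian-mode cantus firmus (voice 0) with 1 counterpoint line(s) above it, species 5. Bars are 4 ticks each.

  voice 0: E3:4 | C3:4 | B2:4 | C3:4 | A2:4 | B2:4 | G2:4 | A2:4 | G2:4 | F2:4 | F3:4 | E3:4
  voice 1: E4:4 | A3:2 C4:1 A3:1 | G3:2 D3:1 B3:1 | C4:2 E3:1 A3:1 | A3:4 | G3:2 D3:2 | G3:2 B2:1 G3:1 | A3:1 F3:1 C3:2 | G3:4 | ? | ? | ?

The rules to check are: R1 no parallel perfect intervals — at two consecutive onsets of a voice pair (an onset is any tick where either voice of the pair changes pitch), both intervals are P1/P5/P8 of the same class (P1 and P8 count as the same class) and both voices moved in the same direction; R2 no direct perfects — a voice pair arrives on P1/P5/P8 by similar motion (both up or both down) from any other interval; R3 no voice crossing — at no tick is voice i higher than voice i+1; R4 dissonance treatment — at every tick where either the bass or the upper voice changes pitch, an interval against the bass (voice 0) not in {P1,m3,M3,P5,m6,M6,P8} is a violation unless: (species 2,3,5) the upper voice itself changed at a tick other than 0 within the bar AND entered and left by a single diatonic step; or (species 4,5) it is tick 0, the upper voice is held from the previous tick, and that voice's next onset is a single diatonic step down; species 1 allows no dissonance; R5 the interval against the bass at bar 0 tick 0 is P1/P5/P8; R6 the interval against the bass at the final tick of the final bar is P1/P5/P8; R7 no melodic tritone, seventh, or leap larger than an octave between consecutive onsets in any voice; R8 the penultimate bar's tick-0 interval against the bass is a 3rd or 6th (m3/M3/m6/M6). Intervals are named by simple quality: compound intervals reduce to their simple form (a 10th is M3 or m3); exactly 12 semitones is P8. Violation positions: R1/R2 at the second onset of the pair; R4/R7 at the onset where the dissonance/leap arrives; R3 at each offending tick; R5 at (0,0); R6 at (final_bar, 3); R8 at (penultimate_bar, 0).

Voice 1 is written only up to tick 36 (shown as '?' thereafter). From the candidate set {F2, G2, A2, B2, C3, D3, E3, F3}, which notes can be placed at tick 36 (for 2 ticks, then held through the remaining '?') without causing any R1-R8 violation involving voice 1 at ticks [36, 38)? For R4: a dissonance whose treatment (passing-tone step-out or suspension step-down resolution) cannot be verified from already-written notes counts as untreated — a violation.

{D3}

F2: violates R1,R7
G2: violates R4
A2: violates R7
B2: violates R4
C3: violates R2
D3: legal
E3: violates R4
F3: violates R1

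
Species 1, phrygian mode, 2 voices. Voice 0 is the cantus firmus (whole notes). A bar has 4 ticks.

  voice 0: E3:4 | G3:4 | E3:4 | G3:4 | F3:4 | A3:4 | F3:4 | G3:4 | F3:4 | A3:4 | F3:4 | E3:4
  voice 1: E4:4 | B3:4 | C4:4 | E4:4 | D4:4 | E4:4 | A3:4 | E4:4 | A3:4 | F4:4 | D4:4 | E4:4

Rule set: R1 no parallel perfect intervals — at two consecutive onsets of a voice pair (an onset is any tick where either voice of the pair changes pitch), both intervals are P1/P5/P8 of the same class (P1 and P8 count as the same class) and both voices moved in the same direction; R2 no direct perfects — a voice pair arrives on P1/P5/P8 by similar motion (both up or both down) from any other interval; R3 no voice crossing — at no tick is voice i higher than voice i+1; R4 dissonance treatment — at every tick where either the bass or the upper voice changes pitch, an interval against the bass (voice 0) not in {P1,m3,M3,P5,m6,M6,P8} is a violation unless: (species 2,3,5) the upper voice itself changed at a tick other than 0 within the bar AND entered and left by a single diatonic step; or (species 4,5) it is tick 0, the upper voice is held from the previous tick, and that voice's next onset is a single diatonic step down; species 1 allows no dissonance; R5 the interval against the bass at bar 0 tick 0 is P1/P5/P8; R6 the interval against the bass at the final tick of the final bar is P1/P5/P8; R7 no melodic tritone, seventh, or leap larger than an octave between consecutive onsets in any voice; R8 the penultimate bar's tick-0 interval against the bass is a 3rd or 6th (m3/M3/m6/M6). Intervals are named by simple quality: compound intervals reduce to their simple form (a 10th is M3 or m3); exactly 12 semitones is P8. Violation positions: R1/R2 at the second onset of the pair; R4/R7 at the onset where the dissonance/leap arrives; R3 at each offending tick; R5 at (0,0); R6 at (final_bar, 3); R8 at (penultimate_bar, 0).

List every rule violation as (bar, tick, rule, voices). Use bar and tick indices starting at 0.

(5, 0, R2, (0, 1))

bar 0: v0=E3 v1=E4 downbeat P8
bar 1: v0=G3 v1=B3 downbeat M3
bar 2: v0=E3 v1=C4 downbeat m6
bar 3: v0=G3 v1=E4 downbeat M6
bar 4: v0=F3 v1=D4 downbeat M6
bar 5: v0=A3 v1=E4 downbeat P5
bar 6: v0=F3 v1=A3 downbeat M3
bar 7: v0=G3 v1=E4 downbeat M6
bar 8: v0=F3 v1=A3 downbeat M3
bar 9: v0=A3 v1=F4 downbeat m6
bar 10: v0=F3 v1=D4 downbeat M6
bar 11: v0=E3 v1=E4 downbeat P8
  -> R2 @ bar 5 tick 0 v(0, 1): F3/D4 M6 -> A3/E4 P5 similar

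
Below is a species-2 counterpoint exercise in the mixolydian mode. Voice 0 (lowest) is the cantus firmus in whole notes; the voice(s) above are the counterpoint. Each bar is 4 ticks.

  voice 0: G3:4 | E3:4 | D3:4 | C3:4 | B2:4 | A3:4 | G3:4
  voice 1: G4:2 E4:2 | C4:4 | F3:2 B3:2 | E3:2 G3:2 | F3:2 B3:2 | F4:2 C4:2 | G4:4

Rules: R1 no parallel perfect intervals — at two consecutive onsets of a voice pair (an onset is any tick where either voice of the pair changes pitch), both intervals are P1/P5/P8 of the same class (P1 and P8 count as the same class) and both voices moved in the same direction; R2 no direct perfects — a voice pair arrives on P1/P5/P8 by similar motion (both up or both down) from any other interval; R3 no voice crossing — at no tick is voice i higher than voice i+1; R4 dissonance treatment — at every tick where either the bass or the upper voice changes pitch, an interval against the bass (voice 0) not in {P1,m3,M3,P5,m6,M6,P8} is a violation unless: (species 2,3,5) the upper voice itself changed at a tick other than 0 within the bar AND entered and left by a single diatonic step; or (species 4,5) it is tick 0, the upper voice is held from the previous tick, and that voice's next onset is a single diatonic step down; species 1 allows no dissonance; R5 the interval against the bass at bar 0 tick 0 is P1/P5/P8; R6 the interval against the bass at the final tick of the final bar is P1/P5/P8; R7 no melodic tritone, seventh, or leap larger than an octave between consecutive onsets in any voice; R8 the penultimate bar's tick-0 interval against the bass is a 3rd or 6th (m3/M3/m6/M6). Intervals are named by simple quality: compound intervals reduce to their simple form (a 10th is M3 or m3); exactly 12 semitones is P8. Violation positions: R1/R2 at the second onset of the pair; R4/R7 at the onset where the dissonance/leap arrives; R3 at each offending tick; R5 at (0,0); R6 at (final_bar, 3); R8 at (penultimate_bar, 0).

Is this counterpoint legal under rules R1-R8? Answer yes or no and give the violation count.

No (5 violations)

bar 0: v0=G3 v1=G4 (P8)
bar 1: v0=E3 v1=C4 (m6)
bar 2: v0=D3 v1=F3 (m3)
bar 3: v0=C3 v1=E3 (M3)
bar 4: v0=B2 v1=F3 (TT)
bar 5: v0=A3 v1=F4 (m6)
bar 6: v0=G3 v1=G4 (P8)
  R7 @ bar2.2: F3->B3 leap 6st
  R4 @ bar4.0: B2/F3 TT untreated
  R7 @ bar4.2: F3->B3 leap 6st
  R7 @ bar5.0: B2->A3 leap 10st
  R7 @ bar5.0: B3->F4 leap 6st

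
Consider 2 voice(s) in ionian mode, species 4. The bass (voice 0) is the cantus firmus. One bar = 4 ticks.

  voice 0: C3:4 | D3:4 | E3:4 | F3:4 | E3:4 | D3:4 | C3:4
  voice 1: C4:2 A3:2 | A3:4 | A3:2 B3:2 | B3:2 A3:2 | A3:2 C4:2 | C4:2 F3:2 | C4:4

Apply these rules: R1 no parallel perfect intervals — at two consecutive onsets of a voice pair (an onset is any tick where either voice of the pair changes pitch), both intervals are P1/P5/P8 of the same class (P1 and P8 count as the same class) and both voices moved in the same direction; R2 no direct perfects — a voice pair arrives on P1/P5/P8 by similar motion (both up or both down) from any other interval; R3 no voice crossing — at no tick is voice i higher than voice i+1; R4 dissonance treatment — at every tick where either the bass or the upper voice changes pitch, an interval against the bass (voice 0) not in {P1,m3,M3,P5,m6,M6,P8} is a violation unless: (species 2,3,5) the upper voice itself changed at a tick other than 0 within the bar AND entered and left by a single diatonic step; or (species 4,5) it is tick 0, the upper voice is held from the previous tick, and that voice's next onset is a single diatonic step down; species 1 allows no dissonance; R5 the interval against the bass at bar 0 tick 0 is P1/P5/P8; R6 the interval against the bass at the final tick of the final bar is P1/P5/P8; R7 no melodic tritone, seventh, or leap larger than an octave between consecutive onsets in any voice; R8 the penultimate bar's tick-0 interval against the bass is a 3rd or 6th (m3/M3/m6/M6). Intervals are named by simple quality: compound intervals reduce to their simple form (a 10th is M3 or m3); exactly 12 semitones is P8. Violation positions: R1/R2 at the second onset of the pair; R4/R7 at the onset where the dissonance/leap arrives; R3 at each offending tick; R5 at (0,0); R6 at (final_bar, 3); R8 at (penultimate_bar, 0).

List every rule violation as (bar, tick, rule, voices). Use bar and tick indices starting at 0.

bar 0: v0=C3 v1=C4 downbeat P8
bar 1: v0=D3 v1=A3 downbeat P5
bar 2: v0=E3 v1=A3 downbeat P4
bar 3: v0=F3 v1=B3 downbeat TT
bar 4: v0=E3 v1=A3 downbeat P4
bar 5: v0=D3 v1=C4 downbeat m7
bar 6: v0=C3 v1=C4 downbeat P8
  -> R4 @ bar 2 tick 0 v(0, 1): E3/A3 P4 untreated
  -> R4 @ bar 4 tick 0 v(0, 1): E3/A3 P4 untreated
  -> R4 @ bar 5 tick 0 v(0, 1): D3/C4 m7 untreated
  -> R8 @ bar 5 tick 0 v(0, 1): penult m7 not 3rd/6th

(2, 0, R4, (0, 1))
(4, 0, R4, (0, 1))
(5, 0, R4, (0, 1))
(5, 0, R8, (0, 1))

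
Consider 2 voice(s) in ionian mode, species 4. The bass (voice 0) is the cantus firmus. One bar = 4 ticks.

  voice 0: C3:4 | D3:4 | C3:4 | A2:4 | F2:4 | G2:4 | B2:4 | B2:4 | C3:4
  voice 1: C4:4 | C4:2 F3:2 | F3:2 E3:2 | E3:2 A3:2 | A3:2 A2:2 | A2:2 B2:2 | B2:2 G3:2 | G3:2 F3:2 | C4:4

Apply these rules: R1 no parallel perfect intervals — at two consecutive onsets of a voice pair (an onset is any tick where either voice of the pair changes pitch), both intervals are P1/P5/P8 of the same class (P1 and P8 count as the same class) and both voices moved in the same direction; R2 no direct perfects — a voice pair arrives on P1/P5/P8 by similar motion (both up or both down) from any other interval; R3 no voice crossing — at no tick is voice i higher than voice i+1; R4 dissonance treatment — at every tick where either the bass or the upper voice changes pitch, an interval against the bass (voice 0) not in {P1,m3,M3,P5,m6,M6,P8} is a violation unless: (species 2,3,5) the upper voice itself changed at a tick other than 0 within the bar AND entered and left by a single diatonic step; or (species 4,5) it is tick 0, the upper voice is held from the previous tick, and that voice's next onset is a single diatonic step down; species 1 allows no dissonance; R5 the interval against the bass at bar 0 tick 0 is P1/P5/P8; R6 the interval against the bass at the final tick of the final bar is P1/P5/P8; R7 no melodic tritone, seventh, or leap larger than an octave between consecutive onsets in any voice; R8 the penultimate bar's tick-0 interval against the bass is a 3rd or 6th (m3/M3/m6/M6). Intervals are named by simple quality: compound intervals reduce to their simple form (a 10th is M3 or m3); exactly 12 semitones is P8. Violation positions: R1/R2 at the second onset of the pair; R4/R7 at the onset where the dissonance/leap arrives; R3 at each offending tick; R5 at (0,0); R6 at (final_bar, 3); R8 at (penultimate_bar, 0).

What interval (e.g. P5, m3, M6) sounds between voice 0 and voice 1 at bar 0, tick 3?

P8

voice 0=C3 voice 1=C4 -> P8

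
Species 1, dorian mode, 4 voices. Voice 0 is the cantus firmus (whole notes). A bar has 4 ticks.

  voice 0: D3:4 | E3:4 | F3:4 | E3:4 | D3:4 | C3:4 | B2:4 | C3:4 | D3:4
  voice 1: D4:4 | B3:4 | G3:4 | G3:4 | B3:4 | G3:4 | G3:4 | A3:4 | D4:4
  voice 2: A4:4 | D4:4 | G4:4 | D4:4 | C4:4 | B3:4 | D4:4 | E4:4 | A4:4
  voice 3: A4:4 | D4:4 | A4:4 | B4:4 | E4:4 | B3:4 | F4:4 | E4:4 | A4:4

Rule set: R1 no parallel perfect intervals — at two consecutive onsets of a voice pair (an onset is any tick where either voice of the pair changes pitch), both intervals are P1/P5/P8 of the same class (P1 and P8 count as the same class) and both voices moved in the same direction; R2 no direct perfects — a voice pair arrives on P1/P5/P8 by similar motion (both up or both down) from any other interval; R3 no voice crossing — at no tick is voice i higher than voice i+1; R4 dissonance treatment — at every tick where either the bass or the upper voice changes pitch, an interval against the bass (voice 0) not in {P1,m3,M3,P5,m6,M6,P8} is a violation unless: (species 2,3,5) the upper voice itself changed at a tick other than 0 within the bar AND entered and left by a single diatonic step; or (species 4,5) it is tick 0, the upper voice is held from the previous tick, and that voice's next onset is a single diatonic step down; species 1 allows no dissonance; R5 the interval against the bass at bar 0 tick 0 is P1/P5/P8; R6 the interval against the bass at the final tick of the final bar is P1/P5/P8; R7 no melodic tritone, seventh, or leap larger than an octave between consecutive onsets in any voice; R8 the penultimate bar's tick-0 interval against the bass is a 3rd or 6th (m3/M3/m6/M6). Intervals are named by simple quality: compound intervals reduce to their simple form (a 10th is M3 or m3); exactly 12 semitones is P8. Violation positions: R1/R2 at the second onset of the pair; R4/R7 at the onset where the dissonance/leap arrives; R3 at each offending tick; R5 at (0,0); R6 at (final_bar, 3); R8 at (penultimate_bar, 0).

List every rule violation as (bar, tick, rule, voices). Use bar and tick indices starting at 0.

bar 0: v0=D3 v1=D4 v2=A4 v3=A4 downbeat P5
bar 1: v0=E3 v1=B3 v2=D4 v3=D4 downbeat m7
bar 2: v0=F3 v1=G3 v2=G4 v3=A4 downbeat M3
bar 3: v0=E3 v1=G3 v2=D4 v3=B4 downbeat P5
bar 4: v0=D3 v1=B3 v2=C4 v3=E4 downbeat M2
bar 5: v0=C3 v1=G3 v2=B3 v3=B3 downbeat M7
bar 6: v0=B2 v1=G3 v2=D4 v3=F4 downbeat TT
bar 7: v0=C3 v1=A3 v2=E4 v3=E4 downbeat M3
bar 8: v0=D3 v1=D4 v2=A4 v3=A4 downbeat P5
  -> R1 @ bar 1 tick 0 v(2, 3): A4/A4 P1 -> D4/D4 P1 similar
  -> R4 @ bar 1 tick 0 v(0, 2): E3/D4 m7 untreated
  -> R4 @ bar 1 tick 0 v(0, 3): E3/D4 m7 untreated
  -> R4 @ bar 2 tick 0 v(0, 1): F3/G3 M2 untreated
  -> R4 @ bar 2 tick 0 v(0, 2): F3/G4 M2 untreated
  -> R4 @ bar 3 tick 0 v(0, 2): E3/D4 m7 untreated
  -> R4 @ bar 4 tick 0 v(0, 2): D3/C4 m7 untreated
  -> R4 @ bar 4 tick 0 v(0, 3): D3/E4 M2 untreated
  -> R2 @ bar 5 tick 0 v(0, 1): D3/B3 M6 -> C3/G3 P5 similar
  -> R2 @ bar 5 tick 0 v(2, 3): C4/E4 M3 -> B3/B3 P1 similar
  -> R4 @ bar 5 tick 0 v(0, 2): C3/B3 M7 untreated
  -> R4 @ bar 5 tick 0 v(0, 3): C3/B3 M7 untreated
  -> R4 @ bar 6 tick 0 v(0, 3): B2/F4 TT untreated
  -> R7 @ bar 6 tick 0 v(3,): B3->F4 leap 6st
  -> R1 @ bar 7 tick 0 v(1, 2): G3/D4 P5 -> A3/E4 P5 similar
  -> R1 @ bar 8 tick 0 v(1, 2): A3/E4 P5 -> D4/A4 P5 similar
  -> R1 @ bar 8 tick 0 v(1, 3): A3/E4 P5 -> D4/A4 P5 similar
  -> R1 @ bar 8 tick 0 v(2, 3): E4/E4 P1 -> A4/A4 P1 similar
  -> R2 @ bar 8 tick 0 v(0, 1): C3/A3 M6 -> D3/D4 P8 similar
  -> R2 @ bar 8 tick 0 v(0, 2): C3/E4 M3 -> D3/A4 P5 similar
  -> R2 @ bar 8 tick 0 v(0, 3): C3/E4 M3 -> D3/A4 P5 similar

(1, 0, R1, (2, 3))
(1, 0, R4, (0, 2))
(1, 0, R4, (0, 3))
(2, 0, R4, (0, 1))
(2, 0, R4, (0, 2))
(3, 0, R4, (0, 2))
(4, 0, R4, (0, 2))
(4, 0, R4, (0, 3))
(5, 0, R2, (0, 1))
(5, 0, R2, (2, 3))
(5, 0, R4, (0, 2))
(5, 0, R4, (0, 3))
(6, 0, R4, (0, 3))
(6, 0, R7, (3,))
(7, 0, R1, (1, 2))
(8, 0, R1, (1, 2))
(8, 0, R1, (1, 3))
(8, 0, R1, (2, 3))
(8, 0, R2, (0, 1))
(8, 0, R2, (0, 2))
(8, 0, R2, (0, 3))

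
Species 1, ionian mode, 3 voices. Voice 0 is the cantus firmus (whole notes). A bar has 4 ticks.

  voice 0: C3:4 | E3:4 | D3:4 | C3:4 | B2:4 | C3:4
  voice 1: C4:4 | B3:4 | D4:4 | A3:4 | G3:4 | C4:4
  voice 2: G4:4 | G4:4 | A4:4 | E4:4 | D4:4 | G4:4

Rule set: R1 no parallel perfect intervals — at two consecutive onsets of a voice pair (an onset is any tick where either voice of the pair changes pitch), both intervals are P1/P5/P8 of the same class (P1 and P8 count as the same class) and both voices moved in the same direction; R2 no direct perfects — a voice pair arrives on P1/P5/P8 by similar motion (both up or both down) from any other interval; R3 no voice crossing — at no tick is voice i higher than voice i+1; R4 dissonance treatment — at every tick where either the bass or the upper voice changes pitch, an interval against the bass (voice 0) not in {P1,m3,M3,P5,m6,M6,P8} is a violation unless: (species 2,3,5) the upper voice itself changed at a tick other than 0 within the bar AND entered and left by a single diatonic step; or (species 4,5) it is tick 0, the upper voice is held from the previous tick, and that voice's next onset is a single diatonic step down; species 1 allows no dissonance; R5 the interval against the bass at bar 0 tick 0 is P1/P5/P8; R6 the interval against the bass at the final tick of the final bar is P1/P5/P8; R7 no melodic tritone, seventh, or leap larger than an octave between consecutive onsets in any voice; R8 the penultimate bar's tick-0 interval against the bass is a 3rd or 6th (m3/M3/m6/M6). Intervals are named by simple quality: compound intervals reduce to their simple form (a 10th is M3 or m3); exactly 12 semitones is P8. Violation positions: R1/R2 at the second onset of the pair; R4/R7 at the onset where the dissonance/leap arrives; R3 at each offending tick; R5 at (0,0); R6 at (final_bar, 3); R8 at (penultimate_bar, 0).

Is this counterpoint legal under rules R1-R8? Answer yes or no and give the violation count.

bar 0: v0=C3 v1=C4 v2=G4 (P5)
bar 1: v0=E3 v1=B3 v2=G4 (m3)
bar 2: v0=D3 v1=D4 v2=A4 (P5)
bar 3: v0=C3 v1=A3 v2=E4 (M3)
bar 4: v0=B2 v1=G3 v2=D4 (m3)
bar 5: v0=C3 v1=C4 v2=G4 (P5)
  R2 @ bar2.0: B3/G4 m6 -> D4/A4 P5 similar
  R1 @ bar3.0: D4/A4 P5 -> A3/E4 P5 similar
  R1 @ bar4.0: A3/E4 P5 -> G3/D4 P5 similar
  R1 @ bar5.0: G3/D4 P5 -> C4/G4 P5 similar
  R2 @ bar5.0: B2/G3 m6 -> C3/C4 P8 similar
  R2 @ bar5.0: B2/D4 m3 -> C3/G4 P5 similar

No (6 violations)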